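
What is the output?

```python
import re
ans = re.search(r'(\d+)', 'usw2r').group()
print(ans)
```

The pattern matches one or more of a digit (captured).
`re.search` tries every starting position until one works.
The match spans [3:4] → '2'.
Captured: group 1 = '2'.

2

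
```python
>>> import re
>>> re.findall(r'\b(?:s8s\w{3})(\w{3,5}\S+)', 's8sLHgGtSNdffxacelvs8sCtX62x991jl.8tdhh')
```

['GtSNdffxacelvs8sCtX62x991jl.8tdhh']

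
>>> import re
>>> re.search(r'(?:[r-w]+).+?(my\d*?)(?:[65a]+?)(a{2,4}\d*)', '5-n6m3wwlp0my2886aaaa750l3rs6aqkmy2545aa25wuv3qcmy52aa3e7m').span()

(6, 24)

A non-greedy quantifier consumes as few characters as it can — just enough that the remainder of the pattern still matches from where it stops; whatever follows it matches normally.
The match spans [6:24] → 'wwlp0my2886aaaa750'.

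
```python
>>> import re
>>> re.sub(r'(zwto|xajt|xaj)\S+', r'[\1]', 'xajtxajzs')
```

'[xajt]'

Alternation isn't longest-match — the leftmost alternative that fits at this position is chosen.
`\1` in the replacement pulls in group 1's text for each match.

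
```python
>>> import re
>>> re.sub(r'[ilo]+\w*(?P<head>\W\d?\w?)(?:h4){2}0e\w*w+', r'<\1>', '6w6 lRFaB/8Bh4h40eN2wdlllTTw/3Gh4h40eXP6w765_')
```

'6w6 </8B>/3Gh4h40eXP6w765_'

This matches one or more of one of [ilo], then zero or more of a word character; then a non-word character, then optionally a digit, then optionally a word character (captured as 'head'); then the literal 'h4' repeated 2 times, then the literal '0e'; then zero or more of a word character, then one or more of a literal 'w'.
Matches: at [4:28] → 'lRFaB/8Bh4h40eN2wdlllTTw'.
The replacement refers to a captured group, so each match is rewritten using its own captured text.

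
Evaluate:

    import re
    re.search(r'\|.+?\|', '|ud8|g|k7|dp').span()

(0, 5)

Lazy quantifiers expand one character at a time until the remainder of the pattern can match.
`search` walks the string left to right and returns the first match it finds.
The match spans [0:5] → '|ud8|'.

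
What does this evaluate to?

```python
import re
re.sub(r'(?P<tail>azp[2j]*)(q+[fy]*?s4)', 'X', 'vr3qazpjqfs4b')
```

'vr3qXb'

Pattern: the literal 'azp', then zero or more of one of [2j] (captured as 'tail'); then one or more of the literal 'q', then zero or more of one of [fy] (lazy), then the literal 's4' (captured).
Each match is replaced by 'X'.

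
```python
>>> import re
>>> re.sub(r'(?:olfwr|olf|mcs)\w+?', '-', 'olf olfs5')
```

Matches: at [4:8] → 'olfs'.
Each match is replaced by '-'.

'olf -5'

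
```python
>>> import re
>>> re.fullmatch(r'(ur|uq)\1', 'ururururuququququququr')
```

`fullmatch` succeeds only if the pattern covers the string from start to end.
Here the string isn't matched end-to-end, so the call returns None.

None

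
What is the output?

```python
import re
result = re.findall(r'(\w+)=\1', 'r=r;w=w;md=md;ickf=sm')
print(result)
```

['r', 'w', 'md']

`\1` has to match the exact text group 1 already captured.
Matches: at [0:3] match 'r=r', group 1 = 'r'; at [4:7] match 'w=w', group 1 = 'w'; at [8:13] match 'md=md', group 1 = 'md'.
`findall` collects group 1 from each match (3 total).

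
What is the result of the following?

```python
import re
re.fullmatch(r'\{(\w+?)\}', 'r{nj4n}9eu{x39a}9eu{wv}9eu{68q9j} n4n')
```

For `fullmatch`, every character of the input must be accounted for by the pattern.
Here the pattern can't cover the whole string, so the call returns None.

None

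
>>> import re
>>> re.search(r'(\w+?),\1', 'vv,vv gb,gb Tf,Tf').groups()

A backreference is literal: `\1` must see the identical characters the first group matched.
`re.search` scans for the first position where the pattern succeeds.
The match spans [0:5] → 'vv,vv'.
Captured: group 1 = 'vv'.

('vv',)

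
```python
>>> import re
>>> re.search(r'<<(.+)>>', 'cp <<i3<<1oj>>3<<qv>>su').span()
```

(3, 21)

`re.search` scans for the first position where the pattern succeeds.
The match spans [3:21] → '<<i3<<1oj>>3<<qv>>'.
Captured: group 1 = 'i3<<1oj>>3<<qv'.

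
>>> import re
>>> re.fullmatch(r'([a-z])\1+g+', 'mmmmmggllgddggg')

The backreference `\1` re-matches whatever the first group consumed, character for character.
For `fullmatch`, every character of the input must be accounted for by the pattern.
Here the string isn't matched end-to-end, so the call returns None.

None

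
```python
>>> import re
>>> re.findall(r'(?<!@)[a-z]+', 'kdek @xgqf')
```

A negative assertion filters positions out without eating any characters.
Matches: at [0:4] → 'kdek'; at [7:10] → 'gqf'.
Since nothing is captured, `findall` lists the 2 matched substrings directly.

['kdek', 'gqf']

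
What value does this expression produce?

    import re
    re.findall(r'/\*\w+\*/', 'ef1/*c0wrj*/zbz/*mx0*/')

['/*c0wrj*/', '/*mx0*/']

Scanning left to right: at [3:12] → '/*c0wrj*/'; at [15:22] → '/*mx0*/'.
No capturing groups, so `findall` returns the 2 full match strings.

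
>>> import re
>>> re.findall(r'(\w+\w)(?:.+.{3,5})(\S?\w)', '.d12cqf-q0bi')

[('d12cqf', 'i')]

Multiple groups make `findall` return tuples — one 2-tuple for the one match.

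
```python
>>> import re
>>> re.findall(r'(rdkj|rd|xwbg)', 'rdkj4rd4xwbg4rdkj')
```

['rdkj', 'rd', 'xwbg', 'rdkj']

`|` is ordered: at each position the engine commits to the first alternative that works.
Scanning left to right: at [0:4] match 'rdkj', group 1 = 'rdkj'; at [5:7] match 'rd', group 1 = 'rd'; at [8:12] match 'xwbg', group 1 = 'xwbg'; at [13:17] match 'rdkj', group 1 = 'rdkj'.
One capturing group, so `findall` returns just the captured substring from each match — 4 in all.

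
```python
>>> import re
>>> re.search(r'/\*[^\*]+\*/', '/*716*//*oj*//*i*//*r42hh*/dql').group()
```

'/*716*/'

`search` walks the string left to right and returns the first match it finds.
The match spans [0:7] → '/*716*/'.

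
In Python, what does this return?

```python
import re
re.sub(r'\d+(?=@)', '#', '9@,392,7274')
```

Because the assertion is zero-width, the text it checks is not consumed and won't appear in the result.
Matches: at [0:1] → '9'.
`sub` substitutes '#' at each match site.

'#@,392,7274'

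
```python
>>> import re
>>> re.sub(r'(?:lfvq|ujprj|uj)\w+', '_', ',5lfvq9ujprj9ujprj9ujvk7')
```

Matches: at [2:24] → 'lfvq9ujprj9ujprj9ujvk7'.
`sub` substitutes '_' at each match site.

',5_'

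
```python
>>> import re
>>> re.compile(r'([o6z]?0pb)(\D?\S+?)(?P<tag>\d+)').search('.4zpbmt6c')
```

None

The pattern matches optionally one of [o6z], then the literal '0pb' (captured); then optionally a non-digit, then one or more of a non-whitespace character (lazy) (captured); then one or more of a digit (captured as 'tag').
`search` walks the string left to right and returns the first match it finds.
Here nothing in the string fits, so the call returns None.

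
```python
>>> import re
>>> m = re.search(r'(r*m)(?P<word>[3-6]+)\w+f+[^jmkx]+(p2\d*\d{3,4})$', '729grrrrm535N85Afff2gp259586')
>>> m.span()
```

This matches zero or more of a literal 'r', then a literal 'm' (captured); then one or more of a character in [3-6] (captured as 'word'); then one or more of a word character, then one or more of a literal 'f', then one or more of any character except [jmkx]; then the literal 'p2', then zero or more of a digit, then 3 to 4 of a digit (captured); then anchored at the end.
The match spans [4:28] → 'rrrrm535N85Afff2gp259586'.

(4, 28)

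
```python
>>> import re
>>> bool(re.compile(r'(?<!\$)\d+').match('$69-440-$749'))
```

False

`(?!…)`/`(?<!…)` only lets a position through if the neighbouring text does NOT match; no characters are consumed.
With `match`, the pattern is implicitly anchored at the beginning.
Here the string doesn't start with a match, so the call returns None, and `bool(None)` is False.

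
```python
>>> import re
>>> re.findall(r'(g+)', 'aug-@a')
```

['g']

Because there's exactly one group, `findall` drops the full match and keeps group 1 from the one hit.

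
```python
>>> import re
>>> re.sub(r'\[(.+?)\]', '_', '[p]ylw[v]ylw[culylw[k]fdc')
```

A non-greedy quantifier consumes as few characters as it can — just enough that the remainder of the pattern still matches from where it stops; whatever follows it matches normally.
Matches: at [0:3] → '[p]'; at [6:9] → '[v]'; at [12:22] → '[culylw[k]'.
Every occurrence is swapped for '_'.

'_ylw_ylw_fdc'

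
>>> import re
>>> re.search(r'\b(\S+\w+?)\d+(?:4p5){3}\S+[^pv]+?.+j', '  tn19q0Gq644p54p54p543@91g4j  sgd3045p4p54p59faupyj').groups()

('tn19q0Gq6',)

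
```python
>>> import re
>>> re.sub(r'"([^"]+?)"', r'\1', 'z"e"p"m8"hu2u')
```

'zepm8hu2u'

Matches: at [1:4] → '"e"'; at [5:9] → '"m8"'.
The replacement refers to a captured group, so each match is rewritten using its own captured text.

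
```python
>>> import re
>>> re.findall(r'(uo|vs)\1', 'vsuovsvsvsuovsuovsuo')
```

['vs']

After group 1 captures some text, `\1` only succeeds where that same text appears again.
Scanning left to right: at [4:8] match 'vsvs', group 1 = 'vs'.
With a single group, `findall` returns only what that group captured — 1 item.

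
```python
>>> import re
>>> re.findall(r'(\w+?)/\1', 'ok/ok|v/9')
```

The backreference `\1` re-matches whatever the first group consumed, character for character.
One capturing group, so `findall` returns just the captured substring from the one match — 1 in all.

['ok']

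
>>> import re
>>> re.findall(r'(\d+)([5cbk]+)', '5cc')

[('5', 'cc')]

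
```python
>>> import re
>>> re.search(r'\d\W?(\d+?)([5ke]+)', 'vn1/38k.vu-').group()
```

The pattern matches a digit, then optionally a non-word character; then one or more of a digit (lazy) (captured); then one or more of one of [5ke] (captured).
The match spans [2:7] → '1/38k'.

'1/38k'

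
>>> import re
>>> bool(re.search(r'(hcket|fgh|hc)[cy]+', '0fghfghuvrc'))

False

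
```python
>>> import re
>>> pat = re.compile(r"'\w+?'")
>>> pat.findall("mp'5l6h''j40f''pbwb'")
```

["'5l6h'", "'j40f'", "'pbwb'"]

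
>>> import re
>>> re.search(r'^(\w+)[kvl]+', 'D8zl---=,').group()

'D8zl'

The pattern matches anchored at the start of the string; then one or more of a word character (captured); then one or more of one of [kvl].
`re.search` tries every starting position until one works.
The match spans [0:4] → 'D8zl'.
Captured: group 1 = 'D8z'.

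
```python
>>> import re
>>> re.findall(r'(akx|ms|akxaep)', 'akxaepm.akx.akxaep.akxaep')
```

Branches in `(...|...)` are attempted left-to-right; the first branch that allows the whole pattern to succeed is taken.
`findall` collects group 1 from each match (4 total).

['akx', 'akx', 'akx', 'akx']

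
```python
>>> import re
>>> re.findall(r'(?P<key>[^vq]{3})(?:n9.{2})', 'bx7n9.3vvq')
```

The pattern matches exactly 3 of any character except [vq] (captured as 'key'); then the literal 'n9', then exactly 2 of any character (non-capturing group).
Walking the string: at [0:7] match 'bx7n9.3', group 1 = 'bx7'.
With a single group, `findall` returns only what that group captured — 1 item.

['bx7']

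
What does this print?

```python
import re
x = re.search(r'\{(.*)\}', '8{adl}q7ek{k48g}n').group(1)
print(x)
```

adl}q7ek{k48g

The match spans [1:16] → '{adl}q7ek{k48g}'.
Captured: group 1 = 'adl}q7ek{k48g'.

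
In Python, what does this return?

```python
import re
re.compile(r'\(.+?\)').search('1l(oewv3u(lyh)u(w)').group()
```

'(oewv3u(lyh)'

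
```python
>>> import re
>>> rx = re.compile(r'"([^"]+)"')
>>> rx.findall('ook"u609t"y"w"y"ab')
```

['u609t', 'w']

Walking the string: at [3:10] match '"u609t"', group 1 = 'u609t'; at [11:14] match '"w"', group 1 = 'w'.
`findall` collects group 1 from each match (2 total).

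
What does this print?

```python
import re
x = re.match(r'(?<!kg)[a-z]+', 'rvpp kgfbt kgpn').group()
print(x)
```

rvpp

A negative assertion filters positions out without eating any characters.
`re.match` won't scan ahead — the pattern has to work from the very first character.
The match spans [0:4] → 'rvpp'.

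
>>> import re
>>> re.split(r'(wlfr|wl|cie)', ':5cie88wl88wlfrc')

Alternation isn't longest-match — the leftmost alternative that fits at this position is chosen.
Matches to split on: at [2:5] → 'cie'; at [7:9] → 'wl'; at [11:15] → 'wlfr'.
The group in the pattern means `split` returns the separators' captures alongside the pieces.

[':5', 'cie', '88', 'wl', '88', 'wlfr', 'c']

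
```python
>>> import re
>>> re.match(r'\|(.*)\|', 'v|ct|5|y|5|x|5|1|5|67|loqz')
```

None

With `match`, the pattern is implicitly anchored at the beginning.
Here position 0 doesn't satisfy it, so the call returns None.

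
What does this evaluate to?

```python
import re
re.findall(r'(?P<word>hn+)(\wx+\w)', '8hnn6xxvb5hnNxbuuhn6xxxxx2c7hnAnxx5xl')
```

[('hnn', '6xxv'), ('hn', 'Nxb'), ('hn', '6xxxxx2')]

This matches a literal 'h', then one or more of the literal 'n' (captured as 'word'); then a word character, then one or more of the literal 'x', then a word character (captured).
Scanning left to right: at [1:8] match 'hnn6xxv', groups = ('hnn', '6xxv'); at [10:15] match 'hnNxb', groups = ('hn', 'Nxb'); at [17:26] match 'hn6xxxxx2', groups = ('hn', '6xxxxx2').
Multiple groups make `findall` return tuples — one 2-tuple for each match.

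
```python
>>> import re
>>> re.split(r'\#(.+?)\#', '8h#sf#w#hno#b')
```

['8h', 'sf', 'w', 'hno', 'b']

Because the quantifier is non-greedy, it stops expanding at the earliest point where the rest of the pattern can succeed.
Matches to split on: at [2:6] → '#sf#'; at [7:12] → '#hno#'.
With a capturing group present, the delimiter's captured portion is kept in the result list.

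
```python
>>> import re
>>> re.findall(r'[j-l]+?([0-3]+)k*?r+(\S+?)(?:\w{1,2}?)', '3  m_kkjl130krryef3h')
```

The pattern matches one or more of a character in [j-l] (lazy); then one or more of a character in [0-3] (captured); then zero or more of a literal 'k' (lazy), then one or more of a literal 'r'; then one or more of a non-whitespace character (lazy) (captured); then 1 to 2 of a word character (lazy) (non-capturing group).
Multiple groups make `findall` return tuples — one 2-tuple for the one match.

[('130', 'y')]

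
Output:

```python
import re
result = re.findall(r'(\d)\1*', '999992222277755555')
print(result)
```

['9', '2', '7', '5']

After group 1 captures some text, `\1` only succeeds where that same text appears again.
Walking the string: at [0:5] match '99999', group 1 = '9'; at [5:10] match '22222', group 1 = '2'; at [10:13] match '777', group 1 = '7'; at [13:18] match '55555', group 1 = '5'.
`findall` collects group 1 from each match (4 total).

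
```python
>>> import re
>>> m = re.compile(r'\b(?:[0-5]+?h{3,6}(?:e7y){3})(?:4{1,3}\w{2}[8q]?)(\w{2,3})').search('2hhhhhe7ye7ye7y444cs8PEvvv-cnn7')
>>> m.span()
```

This matches a word boundary (`\b`, zero-width); then one or more of a character in [0-5] (lazy), then 3 to 6 of a literal 'h', then the literal 'e7y' repeated 3 times (non-capturing group); then 1 to 3 of the literal '4', then exactly 2 of a word character, then optionally one of [8q] (non-capturing group); then 2 to 3 of a word character (captured).
Unlike `match`, `search` isn't anchored — it looks for the pattern anywhere in the string.
The match spans [0:24] → '2hhhhhe7ye7ye7y444cs8PEv'.
Captured: group 1 = 'PEv'.

(0, 24)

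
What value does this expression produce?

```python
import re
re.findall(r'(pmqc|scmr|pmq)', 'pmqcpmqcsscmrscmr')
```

['pmqc', 'pmqc', 'scmr', 'scmr']

The regex engine tests alternatives in the order written; an earlier branch that matches wins even if a later one would match more.
With a single group, `findall` returns only what that group captured — 4 items.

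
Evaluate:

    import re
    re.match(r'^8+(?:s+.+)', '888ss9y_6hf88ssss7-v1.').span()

(0, 22)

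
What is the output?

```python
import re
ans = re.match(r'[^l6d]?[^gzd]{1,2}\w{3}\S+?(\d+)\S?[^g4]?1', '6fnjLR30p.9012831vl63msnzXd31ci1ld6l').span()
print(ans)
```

(0, 17)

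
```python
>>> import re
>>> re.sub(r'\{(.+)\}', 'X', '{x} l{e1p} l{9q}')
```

`sub` substitutes 'X' at each match site.

'X'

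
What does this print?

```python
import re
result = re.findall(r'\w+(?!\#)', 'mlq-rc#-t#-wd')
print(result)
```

['mlq', 'r', 'wd']

The negative lookaround is zero-width — it rules out positions where the adjacent text would match, without consuming anything.
With no groups in the pattern, `findall` gives back each whole match — 3 here.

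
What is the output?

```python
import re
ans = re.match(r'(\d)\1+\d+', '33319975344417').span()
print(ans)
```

After group 1 captures some text, `\1` only succeeds where that same text appears again.
`re.match` won't scan ahead — the pattern has to work from the very first character.
The match spans [0:14] → '33319975344417'.
Captured: group 1 = '3'.

(0, 14)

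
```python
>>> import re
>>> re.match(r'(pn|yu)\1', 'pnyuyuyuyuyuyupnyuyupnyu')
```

None

`match` is anchored at position 0; if the pattern doesn't fit there, it returns None.
Here the string doesn't start with a match, so the call returns None.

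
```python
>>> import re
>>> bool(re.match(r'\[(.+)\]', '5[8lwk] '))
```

`re.match` won't scan ahead — the pattern has to work from the very first character.
Here position 0 doesn't satisfy it, so the call returns None, and `bool(None)` is False.

False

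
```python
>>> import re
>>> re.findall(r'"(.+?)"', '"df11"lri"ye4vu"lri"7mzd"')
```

['df11', 'ye4vu', '7mzd']

Because there's exactly one group, `findall` drops the full match and keeps group 1 from each hit.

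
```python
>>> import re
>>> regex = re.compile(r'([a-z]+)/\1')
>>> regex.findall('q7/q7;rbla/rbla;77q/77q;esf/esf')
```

['rbla', 'esf']

`\1` is not a pattern — it's the concrete string captured by group 1, re-applied verbatim.
Walking the string: at [6:15] match 'rbla/rbla', group 1 = 'rbla'; at [24:31] match 'esf/esf', group 1 = 'esf'.
One capturing group, so `findall` returns just the captured substring from each match — 2 in all.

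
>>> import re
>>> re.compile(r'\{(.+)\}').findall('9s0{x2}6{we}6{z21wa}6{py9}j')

['x2}6{we}6{z21wa}6{py9']

`findall` collects group 1 from the one match (1 total).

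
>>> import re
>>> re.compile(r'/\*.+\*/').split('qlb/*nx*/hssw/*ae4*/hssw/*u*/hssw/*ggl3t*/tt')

Matches to split on: at [3:42] → '/*nx*/hssw/*ae4*/hssw/*u*/hssw/*ggl3t*/'.
Splitting on the pattern gives 2 pieces.

['qlb', 'tt']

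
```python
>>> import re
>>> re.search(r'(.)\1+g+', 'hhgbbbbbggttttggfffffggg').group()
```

A backreference is literal: `\1` must see the identical characters the first group matched.
The match spans [0:3] → 'hhg'.

'hhg'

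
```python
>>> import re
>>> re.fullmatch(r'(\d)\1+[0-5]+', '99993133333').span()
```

`\1` has to match the exact text group 1 already captured.
`fullmatch` succeeds only if the pattern covers the string from start to end.
The match spans [0:11] → '99993133333'.
Captured: group 1 = '9'.

(0, 11)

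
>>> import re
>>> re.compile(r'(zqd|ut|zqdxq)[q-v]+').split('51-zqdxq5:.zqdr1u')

['51-zqdxq5:.', 'zqd', '1u']

Matches to split on: at [11:15] → 'zqdr'.
With a capturing group present, the delimiter's captured portion is kept in the result list.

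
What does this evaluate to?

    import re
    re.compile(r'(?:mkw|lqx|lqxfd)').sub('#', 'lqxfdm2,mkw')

'#fdm2,#'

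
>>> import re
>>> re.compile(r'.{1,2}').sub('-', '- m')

The pattern matches 1 to 2 of any character.
Matches: at [0:2] → '- '; at [2:3] → 'm'.
Each match is replaced by '-'.

'--'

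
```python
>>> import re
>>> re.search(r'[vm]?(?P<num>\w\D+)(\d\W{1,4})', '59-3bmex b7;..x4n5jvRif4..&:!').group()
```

'3bmex b7;..'

Pattern: optionally one of [vm]; then a word character, then one or more of a non-digit (captured as 'num'); then a digit, then 1 to 4 of a non-word character (captured).
`re.search` tries every starting position until one works.
The match spans [3:14] → '3bmex b7;..'.
Captured: group 1 = '3bmex b', group 2 = '7;..'.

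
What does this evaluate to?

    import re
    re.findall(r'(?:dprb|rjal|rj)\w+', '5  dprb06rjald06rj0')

Matches: at [3:19] → 'dprb06rjald06rj0'.
With no groups in the pattern, `findall` gives back each whole match — 1 here.

['dprb06rjald06rj0']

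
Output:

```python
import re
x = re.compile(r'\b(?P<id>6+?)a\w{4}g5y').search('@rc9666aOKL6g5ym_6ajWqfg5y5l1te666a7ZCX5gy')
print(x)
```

The pattern matches a word boundary (`\b`, zero-width); then one or more of a literal '6' (lazy) (captured as 'id'); then the literal 'a', then exactly 4 of a word character, then the literal 'g5y'.
`re.search` tries every starting position until one works.
Here nothing in the string fits, so the call returns None.

None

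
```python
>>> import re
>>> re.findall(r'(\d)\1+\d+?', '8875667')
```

The backreference `\1` re-matches whatever the first group consumed, character for character.
Walking the string: at [0:3] match '887', group 1 = '8'; at [4:7] match '667', group 1 = '6'.
Because there's exactly one group, `findall` drops the full match and keeps group 1 from each hit.

['8', '6']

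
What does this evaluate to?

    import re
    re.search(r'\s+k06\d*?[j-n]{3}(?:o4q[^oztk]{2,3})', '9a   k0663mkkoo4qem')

This matches one or more of whitespace, then the literal 'k06'; then zero or more of a digit (lazy), then exactly 3 of a character in [j-n]; then the literal 'o4q', then 2 to 3 of any character except [oztk] (non-capturing group).
Unlike `match`, `search` isn't anchored — it looks for the pattern anywhere in the string.
Here the pattern never matches, so the call returns None.

None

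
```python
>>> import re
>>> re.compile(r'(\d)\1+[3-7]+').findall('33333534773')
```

['3']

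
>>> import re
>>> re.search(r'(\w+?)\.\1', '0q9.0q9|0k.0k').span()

After group 1 captures some text, `\1` only succeeds where that same text appears again.
Unlike `match`, `search` isn't anchored — it looks for the pattern anywhere in the string.
The match spans [0:7] → '0q9.0q9'.
Captured: group 1 = '0q9'.

(0, 7)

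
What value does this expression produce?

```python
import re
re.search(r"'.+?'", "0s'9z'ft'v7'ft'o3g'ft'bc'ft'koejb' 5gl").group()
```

"'9z'"

A `+?`/`*?`/`{m,n}?` starts at its minimum and grows only as far as needed for what follows to match.
`search` walks the string left to right and returns the first match it finds.
The match spans [2:6] → "'9z'".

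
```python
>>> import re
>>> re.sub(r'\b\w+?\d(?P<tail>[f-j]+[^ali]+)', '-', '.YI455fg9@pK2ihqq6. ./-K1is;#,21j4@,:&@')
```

'.-ihqq6. ./--'

This matches a word boundary (`\b`, zero-width); then one or more of a word character (lazy), then a digit; then one or more of a character in [f-j], then one or more of any character except [ali] (captured as 'tail').
`sub` substitutes '-' at each match site.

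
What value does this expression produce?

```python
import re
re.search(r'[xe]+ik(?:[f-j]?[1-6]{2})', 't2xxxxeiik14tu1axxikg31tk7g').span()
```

The pattern matches one or more of one of [xe], then the literal 'ik'; then optionally a character in [f-j], then exactly 2 of a character in [1-6] (non-capturing group).
The match spans [16:23] → 'xxikg31'.

(16, 23)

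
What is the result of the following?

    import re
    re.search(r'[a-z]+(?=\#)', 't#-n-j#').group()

't'

The positive lookaround only admits positions where the adjacent text matches; those characters stay outside the span.
Unlike `match`, `search` isn't anchored — it looks for the pattern anywhere in the string.
The match spans [0:1] → 't'.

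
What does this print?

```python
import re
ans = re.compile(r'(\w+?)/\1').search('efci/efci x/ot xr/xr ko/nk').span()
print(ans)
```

(0, 9)

A backreference is literal: `\1` must see the identical characters the first group matched.
`re.search` tries every starting position until one works.
The match spans [0:9] → 'efci/efci'.
Captured: group 1 = 'efci'.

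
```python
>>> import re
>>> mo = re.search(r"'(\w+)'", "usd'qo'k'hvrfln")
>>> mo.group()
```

"'qo'"

Unlike `match`, `search` isn't anchored — it looks for the pattern anywhere in the string.
The match spans [3:7] → "'qo'".
Captured: group 1 = 'qo'.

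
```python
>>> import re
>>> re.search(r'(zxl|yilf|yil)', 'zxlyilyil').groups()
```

`re.search` tries every starting position until one works.
The match spans [0:3] → 'zxl'.
Captured: group 1 = 'zxl'.

('zxl',)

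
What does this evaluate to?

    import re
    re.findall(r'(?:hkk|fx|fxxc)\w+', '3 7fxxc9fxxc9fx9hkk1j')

No capturing groups, so `findall` returns the 1 full match string.

['fxxc9fxxc9fx9hkk1j']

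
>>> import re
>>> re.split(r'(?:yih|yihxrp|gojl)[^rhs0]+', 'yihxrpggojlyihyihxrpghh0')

Branches in `(...|...)` are attempted left-to-right; the first branch that allows the whole pattern to succeed is taken.
Matches to split on: at [0:4] → 'yihx'; at [7:13] → 'gojlyi'; at [14:18] → 'yihx'.
`split` removes every match and returns the 4 fragments in between.

['', 'rpg', 'h', 'rpghh0']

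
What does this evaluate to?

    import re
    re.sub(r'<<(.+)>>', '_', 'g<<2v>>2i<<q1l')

'g_2i<<q1l'

Each match is replaced by '_'.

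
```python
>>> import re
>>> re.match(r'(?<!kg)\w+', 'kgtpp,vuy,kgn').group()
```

The negative lookahead/lookbehind blocks any match where the forbidden context is present.
`re.match` won't scan ahead — the pattern has to work from the very first character.
The match spans [0:5] → 'kgtpp'.

'kgtpp'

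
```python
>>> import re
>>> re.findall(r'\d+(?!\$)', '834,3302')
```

['834', '3302']

`(?!…)`/`(?<!…)` only lets a position through if the neighbouring text does NOT match; no characters are consumed.
No capturing groups, so `findall` returns the 2 full match strings.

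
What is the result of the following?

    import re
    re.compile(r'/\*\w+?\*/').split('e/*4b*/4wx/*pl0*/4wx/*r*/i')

['e', '4wx', '4wx', 'i']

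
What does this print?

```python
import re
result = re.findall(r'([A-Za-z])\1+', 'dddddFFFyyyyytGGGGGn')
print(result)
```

`\1` has to match the exact text group 1 already captured.
Matches: at [0:5] match 'ddddd', group 1 = 'd'; at [5:8] match 'FFF', group 1 = 'F'; at [8:13] match 'yyyyy', group 1 = 'y'; at [14:19] match 'GGGGG', group 1 = 'G'.
With a single group, `findall` returns only what that group captured — 4 items.

['d', 'F', 'y', 'G']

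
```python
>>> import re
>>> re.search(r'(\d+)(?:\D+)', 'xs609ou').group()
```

Pattern: one or more of a digit (captured); then one or more of a non-digit (non-capturing group).
`search` walks the string left to right and returns the first match it finds.
The match spans [2:7] → '609ou'.
Captured: group 1 = '609'.

'609ou'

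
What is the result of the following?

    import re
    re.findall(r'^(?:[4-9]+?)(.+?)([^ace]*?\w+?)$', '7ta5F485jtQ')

[('t', 'a5F485jtQ')]

The pattern matches anchored at the start of the string; then one or more of a character in [4-9] (lazy) (non-capturing group); then one or more of any character (lazy) (captured); then zero or more of any character except [ace] (lazy), then one or more of a word character (lazy) (captured); then anchored at the end.
The `?` after the quantifier makes it lazy — it takes as little as possible before letting the rest of the pattern try.
Scanning left to right: at [0:11] match '7ta5F485jtQ', groups = ('t', 'a5F485jtQ').
Multiple groups make `findall` return tuples — one 2-tuple for the one match.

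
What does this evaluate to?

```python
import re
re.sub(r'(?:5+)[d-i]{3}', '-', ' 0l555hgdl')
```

This matches one or more of a literal '5' (non-capturing group); then exactly 3 of a character in [d-i].
Matches: at [3:9] → '555hgd'.
`sub` substitutes '-' at each match site.

' 0l-l'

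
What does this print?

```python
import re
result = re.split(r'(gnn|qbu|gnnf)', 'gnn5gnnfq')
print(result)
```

Branches in `(...|...)` are attempted left-to-right; the first branch that allows the whole pattern to succeed is taken.
The group in the pattern means `split` returns the separators' captures alongside the pieces.

['', 'gnn', '5', 'gnn', 'fq']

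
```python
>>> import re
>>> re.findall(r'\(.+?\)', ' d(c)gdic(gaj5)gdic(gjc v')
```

Because the quantifier is non-greedy, it stops expanding at the earliest point where the rest of the pattern can succeed.
Scanning left to right: at [2:5] → '(c)'; at [9:15] → '(gaj5)'.
Since nothing is captured, `findall` lists the 2 matched substrings directly.

['(c)', '(gaj5)']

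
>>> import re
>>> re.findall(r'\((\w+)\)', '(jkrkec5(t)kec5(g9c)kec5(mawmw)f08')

Matches: at [8:11] match '(t)', group 1 = 't'; at [15:20] match '(g9c)', group 1 = 'g9c'; at [24:31] match '(mawmw)', group 1 = 'mawmw'.
`findall` collects group 1 from each match (3 total).

['t', 'g9c', 'mawmw']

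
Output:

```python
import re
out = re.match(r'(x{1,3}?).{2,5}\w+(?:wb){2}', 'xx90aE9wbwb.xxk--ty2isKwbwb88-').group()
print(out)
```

xx90aE9wbwb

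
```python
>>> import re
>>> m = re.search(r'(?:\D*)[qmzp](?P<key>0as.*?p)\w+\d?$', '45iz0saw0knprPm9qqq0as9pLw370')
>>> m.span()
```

(16, 29)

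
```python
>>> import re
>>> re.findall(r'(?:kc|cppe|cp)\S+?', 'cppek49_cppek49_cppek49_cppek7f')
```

['cppek', 'cppek', 'cppek', 'cppek']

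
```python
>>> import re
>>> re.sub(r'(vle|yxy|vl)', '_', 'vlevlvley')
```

'___y'

Alternation tries branches left to right and keeps the first one that lets the overall match succeed at that position.
Matches: at [0:3] → 'vle'; at [3:5] → 'vl'; at [5:8] → 'vle'.
Each match is replaced by '_'.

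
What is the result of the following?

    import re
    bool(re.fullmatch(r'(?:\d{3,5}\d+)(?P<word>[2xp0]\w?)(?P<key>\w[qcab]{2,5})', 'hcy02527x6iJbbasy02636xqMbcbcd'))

False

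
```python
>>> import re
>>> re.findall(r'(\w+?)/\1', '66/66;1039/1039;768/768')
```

['66', '1039', '768']

A backreference is literal: `\1` must see the identical characters the first group matched.
Matches: at [0:5] match '66/66', group 1 = '66'; at [6:15] match '1039/1039', group 1 = '1039'; at [16:23] match '768/768', group 1 = '768'.
One capturing group, so `findall` returns just the captured substring from each match — 3 in all.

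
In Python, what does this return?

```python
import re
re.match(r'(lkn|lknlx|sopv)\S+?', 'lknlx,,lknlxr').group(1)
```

Alternation isn't longest-match — the leftmost alternative that fits at this position is chosen.
`re.match` only tries the pattern at the start of the string.
The match spans [0:4] → 'lknl'.
Captured: group 1 = 'lkn'.

'lkn'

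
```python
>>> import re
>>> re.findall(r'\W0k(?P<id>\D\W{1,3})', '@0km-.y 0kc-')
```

['m-.', 'c-']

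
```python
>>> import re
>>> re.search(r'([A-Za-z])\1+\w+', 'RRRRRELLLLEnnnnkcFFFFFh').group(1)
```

The match spans [0:23] → 'RRRRRELLLLEnnnnkcFFFFFh'.
Captured: group 1 = 'R'.

'R'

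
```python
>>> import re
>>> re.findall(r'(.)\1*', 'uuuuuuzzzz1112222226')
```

After group 1 captures some text, `\1` only succeeds where that same text appears again.
With a single group, `findall` returns only what that group captured — 5 items.

['u', 'z', '1', '2', '6']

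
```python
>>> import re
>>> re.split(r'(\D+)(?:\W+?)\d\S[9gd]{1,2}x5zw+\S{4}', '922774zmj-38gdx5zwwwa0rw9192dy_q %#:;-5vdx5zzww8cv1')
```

Pattern: one or more of a non-digit (captured); then one or more of a non-word character (lazy) (non-capturing group); then a digit; then a non-whitespace character, then 1 to 2 of one of [9gd], then the literal 'x5z'; then one or more of a literal 'w'; then exactly 4 of a non-whitespace character.
Matches to split on: at [6:24] → 'zmj-38gdx5zwwwa0rw'.
`re.split` interleaves the captured-group text with the surrounding fragments.

['922774', 'zmj', '9192dy_q %#:;-5vdx5zzww8cv1']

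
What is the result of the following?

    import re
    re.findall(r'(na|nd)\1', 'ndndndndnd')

['nd', 'nd']

The backreference `\1` re-matches whatever the first group consumed, character for character.
With a single group, `findall` returns only what that group captured — 2 items.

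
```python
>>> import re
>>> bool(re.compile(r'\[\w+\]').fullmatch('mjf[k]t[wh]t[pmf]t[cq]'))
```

`fullmatch` succeeds only if the pattern covers the string from start to end.
Here the string isn't matched end-to-end, so the call returns None, and `bool(None)` is False.

False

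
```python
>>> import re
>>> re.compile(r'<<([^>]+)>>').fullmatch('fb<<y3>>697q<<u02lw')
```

None

`re.fullmatch` requires the pattern to consume the entire string.
Here there's no way to consume every character, so the call returns None.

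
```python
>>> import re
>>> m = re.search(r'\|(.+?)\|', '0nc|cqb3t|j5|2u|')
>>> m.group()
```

Lazy quantifiers expand one character at a time until the remainder of the pattern can match.
`re.search` tries every starting position until one works.
The match spans [3:10] → '|cqb3t|'.
Captured: group 1 = 'cqb3t'.

'|cqb3t|'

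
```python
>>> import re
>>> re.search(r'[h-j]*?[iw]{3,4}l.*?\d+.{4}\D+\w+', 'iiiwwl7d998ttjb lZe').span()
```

The pattern matches zero or more of a character in [h-j] (lazy), then 3 to 4 of one of [iw], then a literal 'l'; then zero or more of any character (lazy), then one or more of a digit; then exactly 4 of any character, then one or more of a non-digit; then one or more of a word character.
The match spans [0:19] → 'iiiwwl7d998ttjb lZe'.

(0, 19)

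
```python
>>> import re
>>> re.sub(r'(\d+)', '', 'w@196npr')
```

'w@npr'

The pattern matches one or more of a digit (captured).
`sub` substitutes '' at each match site.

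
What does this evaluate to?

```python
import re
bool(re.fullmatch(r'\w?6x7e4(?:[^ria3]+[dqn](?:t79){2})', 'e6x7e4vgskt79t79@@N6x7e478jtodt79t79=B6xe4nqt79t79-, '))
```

False

The pattern matches optionally a word character, then the literal '6x', then the literal '7e4'; then one or more of any character except [ria3], then one of [dqn], then the literal 't79' repeated 2 times (non-capturing group).
`fullmatch` succeeds only if the pattern covers the string from start to end.
Here the pattern can't cover the whole string, so the call returns None, and `bool(None)` is False.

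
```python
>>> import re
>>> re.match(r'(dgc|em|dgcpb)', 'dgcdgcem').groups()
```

('dgc',)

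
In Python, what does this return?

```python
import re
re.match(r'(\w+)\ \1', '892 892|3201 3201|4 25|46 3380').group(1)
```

'892'

A backreference is literal: `\1` must see the identical characters the first group matched.
`re.match` won't scan ahead — the pattern has to work from the very first character.
The match spans [0:7] → '892 892'.
Captured: group 1 = '892'.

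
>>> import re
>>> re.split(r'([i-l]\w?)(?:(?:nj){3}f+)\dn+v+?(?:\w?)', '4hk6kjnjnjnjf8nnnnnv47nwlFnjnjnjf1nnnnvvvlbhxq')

['4hk6', 'kj', '7nw', 'lF', 'vlbhxq']

The `?` after the quantifier makes it lazy — it takes as little as possible before letting the rest of the pattern try.
With a capturing group present, the delimiter's captured portion is kept in the result list.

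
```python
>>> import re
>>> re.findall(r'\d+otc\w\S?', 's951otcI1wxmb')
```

The pattern matches one or more of a digit, then the literal 'otc'; then a word character, then optionally a non-whitespace character.
No capturing groups, so `findall` returns the 1 full match string.

['951otcI1']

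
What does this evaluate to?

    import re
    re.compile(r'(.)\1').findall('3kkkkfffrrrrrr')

['k', 'k', 'f', 'r', 'r', 'r']

`\1` is not a pattern — it's the concrete string captured by group 1, re-applied verbatim.
One capturing group, so `findall` returns just the captured substring from each match — 6 in all.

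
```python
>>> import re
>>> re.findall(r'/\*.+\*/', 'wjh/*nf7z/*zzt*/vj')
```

With no groups in the pattern, `findall` gives back each whole match — 1 here.

['/*nf7z/*zzt*/']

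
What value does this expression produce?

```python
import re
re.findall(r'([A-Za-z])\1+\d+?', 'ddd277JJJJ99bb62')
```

['d', 'J', 'b']

The backreference `\1` re-matches whatever the first group consumed, character for character.
With a single group, `findall` returns only what that group captured — 3 items.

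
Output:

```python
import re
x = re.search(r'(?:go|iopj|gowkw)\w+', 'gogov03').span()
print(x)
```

(0, 7)

Unlike `match`, `search` isn't anchored — it looks for the pattern anywhere in the string.
The match spans [0:7] → 'gogov03'.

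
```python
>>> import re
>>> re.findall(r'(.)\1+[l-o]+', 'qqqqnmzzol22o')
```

The backreference `\1` re-matches whatever the first group consumed, character for character.
Walking the string: at [0:6] match 'qqqqnm', group 1 = 'q'; at [6:10] match 'zzol', group 1 = 'z'; at [10:13] match '22o', group 1 = '2'.
Because there's exactly one group, `findall` drops the full match and keeps group 1 from each hit.

['q', 'z', '2']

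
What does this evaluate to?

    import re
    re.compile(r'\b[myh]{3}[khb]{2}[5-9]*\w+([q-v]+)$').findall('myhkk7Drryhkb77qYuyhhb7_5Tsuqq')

With a single group, `findall` returns only what that group captured — 1 item.

['q']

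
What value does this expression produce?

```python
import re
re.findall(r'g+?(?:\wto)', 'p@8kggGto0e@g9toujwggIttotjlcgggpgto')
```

The pattern matches one or more of a literal 'g' (lazy); then a word character, then the literal 'to' (non-capturing group).
Matches: at [4:9] → 'ggGto'; at [12:16] → 'g9to'.
No capturing groups, so `findall` returns the 2 full match strings.

['ggGto', 'g9to']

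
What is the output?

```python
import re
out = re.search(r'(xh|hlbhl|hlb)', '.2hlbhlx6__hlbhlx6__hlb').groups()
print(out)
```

`|` is ordered: at each position the engine commits to the first alternative that works.
Unlike `match`, `search` isn't anchored — it looks for the pattern anywhere in the string.
The match spans [2:7] → 'hlbhl'.
Captured: group 1 = 'hlbhl'.

('hlbhl',)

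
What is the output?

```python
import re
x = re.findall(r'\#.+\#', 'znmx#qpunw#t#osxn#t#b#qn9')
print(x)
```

Since nothing is captured, `findall` lists the 1 matched substring directly.

['#qpunw#t#osxn#t#b#']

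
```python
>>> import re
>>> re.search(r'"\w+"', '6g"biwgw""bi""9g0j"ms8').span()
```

(2, 9)

`re.search` tries every starting position until one works.
The match spans [2:9] → '"biwgw"'.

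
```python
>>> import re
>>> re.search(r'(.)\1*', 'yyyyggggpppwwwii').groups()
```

('y',)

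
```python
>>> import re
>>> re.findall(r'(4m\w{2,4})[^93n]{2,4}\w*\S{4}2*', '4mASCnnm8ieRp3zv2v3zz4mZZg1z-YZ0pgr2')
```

['4mZZg1']

One capturing group, so `findall` returns just the captured substring from the one match — 1 in all.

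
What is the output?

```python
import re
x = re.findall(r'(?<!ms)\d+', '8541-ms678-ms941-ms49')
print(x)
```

['8541', '78', '41', '9']

`(?!…)`/`(?<!…)` only lets a position through if the neighbouring text does NOT match; no characters are consumed.
Walking the string: at [0:4] → '8541'; at [8:10] → '78'; at [14:16] → '41'; at [20:21] → '9'.
No capturing groups, so `findall` returns the 4 full match strings.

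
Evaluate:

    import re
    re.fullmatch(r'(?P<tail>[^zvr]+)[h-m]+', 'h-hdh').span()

Pattern: one or more of any character except [zvr] (captured as 'tail'); then one or more of a character in [h-m].
`re.fullmatch` is like wrapping the pattern in `^…$` (in single-line mode).
The match spans [0:5] → 'h-hdh'.
Captured: group 1 = 'h-hd'.

(0, 5)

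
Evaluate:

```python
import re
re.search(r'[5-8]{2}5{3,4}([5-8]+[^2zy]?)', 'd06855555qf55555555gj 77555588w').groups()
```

The pattern matches exactly 2 of a character in [5-8], then 3 to 4 of the literal '5'; then one or more of a character in [5-8], then optionally any character except [2zy] (captured).
Unlike `match`, `search` isn't anchored — it looks for the pattern anywhere in the string.
The match spans [2:10] → '6855555q'.
Captured: group 1 = '5q'.

('5q',)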